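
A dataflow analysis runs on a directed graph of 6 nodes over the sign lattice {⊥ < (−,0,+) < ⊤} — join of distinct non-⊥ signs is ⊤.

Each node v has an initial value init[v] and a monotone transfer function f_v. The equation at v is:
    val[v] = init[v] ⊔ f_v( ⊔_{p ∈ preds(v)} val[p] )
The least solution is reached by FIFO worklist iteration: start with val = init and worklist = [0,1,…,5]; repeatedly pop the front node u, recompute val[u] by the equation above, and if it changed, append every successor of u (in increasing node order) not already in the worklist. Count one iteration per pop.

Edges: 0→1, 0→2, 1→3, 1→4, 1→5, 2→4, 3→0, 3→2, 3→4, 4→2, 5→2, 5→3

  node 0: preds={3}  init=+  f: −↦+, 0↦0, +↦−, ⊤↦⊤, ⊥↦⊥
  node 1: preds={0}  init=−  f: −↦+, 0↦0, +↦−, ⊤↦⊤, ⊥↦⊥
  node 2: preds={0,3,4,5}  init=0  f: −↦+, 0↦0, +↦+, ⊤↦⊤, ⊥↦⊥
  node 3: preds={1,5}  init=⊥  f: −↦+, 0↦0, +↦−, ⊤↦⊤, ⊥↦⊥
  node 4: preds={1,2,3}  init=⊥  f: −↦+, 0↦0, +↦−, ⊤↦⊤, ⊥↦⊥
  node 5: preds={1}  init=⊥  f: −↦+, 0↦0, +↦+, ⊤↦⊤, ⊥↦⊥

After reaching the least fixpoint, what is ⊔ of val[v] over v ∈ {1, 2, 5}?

⊤

Iteration log — 17 steps:
  step 1. node 0  ⊔preds=⊥  new=+  stable
  step 2. node 1  ⊔preds=+  new=−  stable
  step 3. node 2  ⊔preds=+  new=⊤  old=0  +wl: 
  step 4. node 3  ⊔preds=−  new=+  old=⊥  +wl: 0,2
  step 5. node 4  ⊔preds=⊤  new=⊤  old=⊥  +wl: 
  step 6. node 5  ⊔preds=−  new=+  old=⊥  +wl: 3
  step 7. node 0  ⊔preds=+  new=⊤  old=+  +wl: 1
  step 8. node 2  ⊔preds=⊤  new=⊤  stable
  step 9. node 3  ⊔preds=⊤  new=⊤  old=+  +wl: 0,2,4
  step 10. node 1  ⊔preds=⊤  new=⊤  old=−  +wl: 3,5
  step 11. node 0  ⊔preds=⊤  new=⊤  stable
  step 12. node 2  ⊔preds=⊤  new=⊤  stable
  step 13. node 4  ⊔preds=⊤  new=⊤  stable
  step 14. node 3  ⊔preds=⊤  new=⊤  stable
  step 15. node 5  ⊔preds=⊤  new=⊤  old=+  +wl: 2,3
  step 16. node 2  ⊔preds=⊤  new=⊤  stable
  step 17. node 3  ⊔preds=⊤  new=⊤  stable

Least fixpoint reached:
  node 0: ⊤
  node 1: ⊤
  node 2: ⊤
  node 3: ⊤
  node 4: ⊤
  node 5: ⊤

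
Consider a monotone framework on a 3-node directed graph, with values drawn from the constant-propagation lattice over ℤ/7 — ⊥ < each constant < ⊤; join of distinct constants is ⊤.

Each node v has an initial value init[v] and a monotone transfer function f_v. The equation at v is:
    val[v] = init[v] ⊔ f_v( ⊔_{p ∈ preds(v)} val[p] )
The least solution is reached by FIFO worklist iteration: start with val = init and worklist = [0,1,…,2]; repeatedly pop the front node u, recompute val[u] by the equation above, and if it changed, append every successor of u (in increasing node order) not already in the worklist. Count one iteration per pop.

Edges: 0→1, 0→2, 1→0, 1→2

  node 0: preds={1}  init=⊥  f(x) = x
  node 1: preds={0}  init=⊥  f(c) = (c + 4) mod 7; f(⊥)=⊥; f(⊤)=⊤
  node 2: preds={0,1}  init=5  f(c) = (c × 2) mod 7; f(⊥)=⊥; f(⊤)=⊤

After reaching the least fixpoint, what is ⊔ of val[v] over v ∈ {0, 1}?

Iteration log — 3 steps:
  step 1. node 0  ⊔preds=⊥  new=⊥  stable
  step 2. node 1  ⊔preds=⊥  new=⊥  stable
  step 3. node 2  ⊔preds=⊥  new=5  stable

Least fixpoint reached:
  node 0: ⊥
  node 1: ⊥
  node 2: 5

⊥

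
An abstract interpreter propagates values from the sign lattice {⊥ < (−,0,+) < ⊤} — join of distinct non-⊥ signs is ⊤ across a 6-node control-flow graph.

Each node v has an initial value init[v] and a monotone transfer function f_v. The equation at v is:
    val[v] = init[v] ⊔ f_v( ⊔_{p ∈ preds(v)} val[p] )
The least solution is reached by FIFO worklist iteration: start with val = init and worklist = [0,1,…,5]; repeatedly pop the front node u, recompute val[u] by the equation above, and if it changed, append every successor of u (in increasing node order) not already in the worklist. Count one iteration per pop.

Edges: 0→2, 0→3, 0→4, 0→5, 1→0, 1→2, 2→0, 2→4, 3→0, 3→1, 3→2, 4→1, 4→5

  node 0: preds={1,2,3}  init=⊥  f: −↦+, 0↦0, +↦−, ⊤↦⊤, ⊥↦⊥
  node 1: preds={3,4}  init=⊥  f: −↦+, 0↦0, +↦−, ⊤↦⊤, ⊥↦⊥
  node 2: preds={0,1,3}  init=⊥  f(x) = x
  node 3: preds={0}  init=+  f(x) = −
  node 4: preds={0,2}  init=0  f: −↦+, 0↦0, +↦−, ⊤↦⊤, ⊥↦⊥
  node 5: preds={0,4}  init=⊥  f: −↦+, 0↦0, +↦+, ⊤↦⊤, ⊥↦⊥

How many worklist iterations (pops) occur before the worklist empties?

12

Worklist (12 pops):
  #1 pop 0: in=+ → − (was ⊥); enqueue []
  #2 pop 1: in=⊤ → ⊤ (was ⊥); enqueue [0]
  #3 pop 2: in=⊤ → ⊤ (was ⊥); enqueue []
  #4 pop 3: in=− → ⊤ (was +); enqueue [1,2]
  #5 pop 4: in=⊤ → ⊤ (was 0); enqueue []
  #6 pop 5: in=⊤ → ⊤ (was ⊥); enqueue []
  #7 pop 0: in=⊤ → ⊤ (was −); enqueue [3,4,5]
  #8 pop 1: in=⊤ → ⊤ (no change)
  #9 pop 2: in=⊤ → ⊤ (no change)
  #10 pop 3: in=⊤ → ⊤ (no change)
  #11 pop 4: in=⊤ → ⊤ (no change)
  #12 pop 5: in=⊤ → ⊤ (no change)

Fixpoint:
  val[0] = ⊤
  val[1] = ⊤
  val[2] = ⊤
  val[3] = ⊤
  val[4] = ⊤
  val[5] = ⊤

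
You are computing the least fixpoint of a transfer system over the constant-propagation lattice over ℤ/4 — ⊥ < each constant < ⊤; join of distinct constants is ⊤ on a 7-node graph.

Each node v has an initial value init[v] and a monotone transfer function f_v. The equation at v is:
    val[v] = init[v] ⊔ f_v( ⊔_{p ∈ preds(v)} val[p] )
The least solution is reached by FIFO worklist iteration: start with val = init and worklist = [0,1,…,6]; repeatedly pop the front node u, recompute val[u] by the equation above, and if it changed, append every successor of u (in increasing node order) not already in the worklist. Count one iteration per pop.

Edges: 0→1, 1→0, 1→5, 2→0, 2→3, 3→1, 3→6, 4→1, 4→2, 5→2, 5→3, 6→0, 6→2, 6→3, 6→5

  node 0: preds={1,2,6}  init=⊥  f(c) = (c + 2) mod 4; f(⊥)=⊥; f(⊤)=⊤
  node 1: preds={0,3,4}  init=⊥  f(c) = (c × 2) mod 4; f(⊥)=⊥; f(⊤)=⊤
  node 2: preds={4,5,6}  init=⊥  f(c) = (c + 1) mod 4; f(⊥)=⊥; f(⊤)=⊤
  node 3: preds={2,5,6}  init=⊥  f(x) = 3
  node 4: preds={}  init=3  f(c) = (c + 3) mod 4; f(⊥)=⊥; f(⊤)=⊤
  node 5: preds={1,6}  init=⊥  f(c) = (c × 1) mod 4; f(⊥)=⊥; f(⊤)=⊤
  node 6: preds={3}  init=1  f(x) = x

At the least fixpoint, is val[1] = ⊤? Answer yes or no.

yes

Trace (13 dequeues):
  [1] u=0 | in 1 | out 3 | prev ⊥ | push {}
  [2] u=1 | in 3 | out 2 | prev ⊥ | push {0}
  [3] u=2 | in ⊤ | out ⊤ | prev ⊥ | push {}
  [4] u=3 | in ⊤ | out 3 | prev ⊥ | push {1}
  [5] u=4 | in ⊥ | out 3 | ==
  [6] u=5 | in ⊤ | out ⊤ | prev ⊥ | push {2,3}
  [7] u=6 | in 3 | out ⊤ | prev 1 | push {5}
  [8] u=0 | in ⊤ | out ⊤ | prev 3 | push {}
  [9] u=1 | in ⊤ | out ⊤ | prev 2 | push {0}
  [10] u=2 | in ⊤ | out ⊤ | ==
  [11] u=3 | in ⊤ | out 3 | ==
  [12] u=5 | in ⊤ | out ⊤ | ==
  [13] u=0 | in ⊤ | out ⊤ | ==

Converged values:
  [0] ⊤
  [1] ⊤
  [2] ⊤
  [3] 3
  [4] 3
  [5] ⊤
  [6] ⊤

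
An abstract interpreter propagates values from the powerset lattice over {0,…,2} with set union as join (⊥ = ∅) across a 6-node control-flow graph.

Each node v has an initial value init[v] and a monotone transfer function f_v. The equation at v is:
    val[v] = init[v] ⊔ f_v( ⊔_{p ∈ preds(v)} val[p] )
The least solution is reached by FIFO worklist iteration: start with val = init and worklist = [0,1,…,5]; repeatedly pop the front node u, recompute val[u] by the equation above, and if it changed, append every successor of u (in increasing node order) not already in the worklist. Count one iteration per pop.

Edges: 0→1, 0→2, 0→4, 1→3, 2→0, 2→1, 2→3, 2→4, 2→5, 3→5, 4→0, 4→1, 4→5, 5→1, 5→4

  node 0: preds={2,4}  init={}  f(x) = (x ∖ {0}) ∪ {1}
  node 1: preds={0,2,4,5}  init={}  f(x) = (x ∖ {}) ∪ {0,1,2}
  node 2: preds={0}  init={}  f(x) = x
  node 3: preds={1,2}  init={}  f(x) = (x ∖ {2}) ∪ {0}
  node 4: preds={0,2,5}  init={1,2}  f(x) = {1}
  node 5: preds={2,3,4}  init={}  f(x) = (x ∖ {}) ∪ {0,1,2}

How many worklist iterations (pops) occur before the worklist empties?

9

Iteration log — 9 steps:
  step 1. node 0  ⊔preds={1,2}  new={1,2}  old={}  +wl: 
  step 2. node 1  ⊔preds={1,2}  new={0,1,2}  old={}  +wl: 
  step 3. node 2  ⊔preds={1,2}  new={1,2}  old={}  +wl: 0,1
  step 4. node 3  ⊔preds={0,1,2}  new={0,1}  old={}  +wl: 
  step 5. node 4  ⊔preds={1,2}  new={1,2}  stable
  step 6. node 5  ⊔preds={0,1,2}  new={0,1,2}  old={}  +wl: 4
  step 7. node 0  ⊔preds={1,2}  new={1,2}  stable
  step 8. node 1  ⊔preds={0,1,2}  new={0,1,2}  stable
  step 9. node 4  ⊔preds={0,1,2}  new={1,2}  stable

Least fixpoint reached:
  node 0: {1,2}
  node 1: {0,1,2}
  node 2: {1,2}
  node 3: {0,1}
  node 4: {1,2}
  node 5: {0,1,2}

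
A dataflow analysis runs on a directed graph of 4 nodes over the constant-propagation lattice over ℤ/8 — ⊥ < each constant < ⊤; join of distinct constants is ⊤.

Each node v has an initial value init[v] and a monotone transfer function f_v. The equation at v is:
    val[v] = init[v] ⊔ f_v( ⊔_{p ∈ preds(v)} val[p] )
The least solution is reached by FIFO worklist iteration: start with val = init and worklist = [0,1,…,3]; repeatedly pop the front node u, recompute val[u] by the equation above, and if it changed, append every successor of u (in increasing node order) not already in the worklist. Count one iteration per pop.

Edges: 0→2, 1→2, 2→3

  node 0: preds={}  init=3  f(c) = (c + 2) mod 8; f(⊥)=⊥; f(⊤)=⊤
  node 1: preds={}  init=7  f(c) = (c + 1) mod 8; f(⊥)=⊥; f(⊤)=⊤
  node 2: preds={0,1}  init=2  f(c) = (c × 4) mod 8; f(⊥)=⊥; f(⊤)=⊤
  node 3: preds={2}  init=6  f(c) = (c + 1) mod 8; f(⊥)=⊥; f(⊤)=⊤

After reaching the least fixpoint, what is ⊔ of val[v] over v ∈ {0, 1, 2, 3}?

Iteration log — 4 steps:
  step 1. node 0  ⊔preds=⊥  new=3  stable
  step 2. node 1  ⊔preds=⊥  new=7  stable
  step 3. node 2  ⊔preds=⊤  new=⊤  old=2  +wl: 
  step 4. node 3  ⊔preds=⊤  new=⊤  old=6  +wl: 

Least fixpoint reached:
  node 0: 3
  node 1: 7
  node 2: ⊤
  node 3: ⊤

⊤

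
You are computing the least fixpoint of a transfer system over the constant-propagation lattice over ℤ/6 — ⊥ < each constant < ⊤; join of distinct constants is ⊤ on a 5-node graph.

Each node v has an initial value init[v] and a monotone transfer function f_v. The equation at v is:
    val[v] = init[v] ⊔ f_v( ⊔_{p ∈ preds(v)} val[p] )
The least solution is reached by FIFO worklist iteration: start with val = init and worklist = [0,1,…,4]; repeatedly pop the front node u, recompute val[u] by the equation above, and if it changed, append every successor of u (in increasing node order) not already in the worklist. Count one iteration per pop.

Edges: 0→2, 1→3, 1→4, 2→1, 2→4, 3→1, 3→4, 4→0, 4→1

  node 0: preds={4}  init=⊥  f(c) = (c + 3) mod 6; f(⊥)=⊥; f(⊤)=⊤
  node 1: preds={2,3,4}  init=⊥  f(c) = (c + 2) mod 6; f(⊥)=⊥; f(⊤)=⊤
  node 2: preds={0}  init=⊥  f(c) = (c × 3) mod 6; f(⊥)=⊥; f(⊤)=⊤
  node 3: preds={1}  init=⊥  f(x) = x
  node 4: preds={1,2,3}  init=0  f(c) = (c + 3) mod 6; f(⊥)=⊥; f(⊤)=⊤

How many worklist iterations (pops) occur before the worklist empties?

12

Iteration log — 12 steps:
  step 1. node 0  ⊔preds=0  new=3  old=⊥  +wl: 
  step 2. node 1  ⊔preds=0  new=2  old=⊥  +wl: 
  step 3. node 2  ⊔preds=3  new=3  old=⊥  +wl: 1
  step 4. node 3  ⊔preds=2  new=2  old=⊥  +wl: 
  step 5. node 4  ⊔preds=⊤  new=⊤  old=0  +wl: 0
  step 6. node 1  ⊔preds=⊤  new=⊤  old=2  +wl: 3,4
  step 7. node 0  ⊔preds=⊤  new=⊤  old=3  +wl: 2
  step 8. node 3  ⊔preds=⊤  new=⊤  old=2  +wl: 1
  step 9. node 4  ⊔preds=⊤  new=⊤  stable
  step 10. node 2  ⊔preds=⊤  new=⊤  old=3  +wl: 4
  step 11. node 1  ⊔preds=⊤  new=⊤  stable
  step 12. node 4  ⊔preds=⊤  new=⊤  stable

Least fixpoint reached:
  node 0: ⊤
  node 1: ⊤
  node 2: ⊤
  node 3: ⊤
  node 4: ⊤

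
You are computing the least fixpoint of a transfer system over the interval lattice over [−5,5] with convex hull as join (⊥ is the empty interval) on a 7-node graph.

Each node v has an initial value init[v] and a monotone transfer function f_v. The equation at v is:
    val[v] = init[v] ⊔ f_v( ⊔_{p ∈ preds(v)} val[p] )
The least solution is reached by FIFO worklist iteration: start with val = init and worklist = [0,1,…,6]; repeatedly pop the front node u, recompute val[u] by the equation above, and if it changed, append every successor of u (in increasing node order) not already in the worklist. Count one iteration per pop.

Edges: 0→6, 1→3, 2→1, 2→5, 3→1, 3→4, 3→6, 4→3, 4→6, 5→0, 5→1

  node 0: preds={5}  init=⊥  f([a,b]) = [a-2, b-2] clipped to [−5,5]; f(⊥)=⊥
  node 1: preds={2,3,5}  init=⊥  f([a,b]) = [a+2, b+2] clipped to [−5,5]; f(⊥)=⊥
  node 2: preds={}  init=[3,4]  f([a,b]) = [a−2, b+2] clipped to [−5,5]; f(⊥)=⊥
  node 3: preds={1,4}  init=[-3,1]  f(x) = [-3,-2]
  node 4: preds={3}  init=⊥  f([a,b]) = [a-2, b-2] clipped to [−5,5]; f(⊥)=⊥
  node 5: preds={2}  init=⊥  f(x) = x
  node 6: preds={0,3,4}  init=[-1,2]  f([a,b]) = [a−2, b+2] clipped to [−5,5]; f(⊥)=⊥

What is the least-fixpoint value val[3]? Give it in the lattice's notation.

[-3,1]

Trace (11 dequeues):
  [1] u=0 | in ⊥ | out ⊥ | ==
  [2] u=1 | in [-3,4] | out [-1,5] | prev ⊥ | push {}
  [3] u=2 | in ⊥ | out [3,4] | ==
  [4] u=3 | in [-1,5] | out [-3,1] | ==
  [5] u=4 | in [-3,1] | out [-5,-1] | prev ⊥ | push {3}
  [6] u=5 | in [3,4] | out [3,4] | prev ⊥ | push {0,1}
  [7] u=6 | in [-5,1] | out [-5,3] | prev [-1,2] | push {}
  [8] u=3 | in [-5,5] | out [-3,1] | ==
  [9] u=0 | in [3,4] | out [1,2] | prev ⊥ | push {6}
  [10] u=1 | in [-3,4] | out [-1,5] | ==
  [11] u=6 | in [-5,2] | out [-5,4] | prev [-5,3] | push {}

Converged values:
  [0] [1,2]
  [1] [-1,5]
  [2] [3,4]
  [3] [-3,1]
  [4] [-5,-1]
  [5] [3,4]
  [6] [-5,4]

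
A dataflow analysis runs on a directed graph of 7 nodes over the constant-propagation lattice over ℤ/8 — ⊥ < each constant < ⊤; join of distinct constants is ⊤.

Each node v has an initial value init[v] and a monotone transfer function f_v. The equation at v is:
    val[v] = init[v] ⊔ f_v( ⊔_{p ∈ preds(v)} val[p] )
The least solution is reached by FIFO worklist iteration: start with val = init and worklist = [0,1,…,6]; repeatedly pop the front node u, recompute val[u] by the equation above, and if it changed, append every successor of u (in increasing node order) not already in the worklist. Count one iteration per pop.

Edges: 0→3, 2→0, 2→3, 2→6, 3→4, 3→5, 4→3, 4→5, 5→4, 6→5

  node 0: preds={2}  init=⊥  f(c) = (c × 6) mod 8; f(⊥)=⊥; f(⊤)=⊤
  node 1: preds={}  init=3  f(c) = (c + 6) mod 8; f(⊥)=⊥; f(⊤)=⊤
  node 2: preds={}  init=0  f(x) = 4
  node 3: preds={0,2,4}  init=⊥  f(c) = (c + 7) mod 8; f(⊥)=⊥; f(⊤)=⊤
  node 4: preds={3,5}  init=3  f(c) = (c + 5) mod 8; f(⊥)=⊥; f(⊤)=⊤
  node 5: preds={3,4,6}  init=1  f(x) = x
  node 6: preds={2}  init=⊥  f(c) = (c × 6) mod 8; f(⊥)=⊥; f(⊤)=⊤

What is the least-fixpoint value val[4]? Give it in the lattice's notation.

Trace (11 dequeues):
  [1] u=0 | in 0 | out 0 | prev ⊥ | push {}
  [2] u=1 | in ⊥ | out 3 | ==
  [3] u=2 | in ⊥ | out ⊤ | prev 0 | push {0}
  [4] u=3 | in ⊤ | out ⊤ | prev ⊥ | push {}
  [5] u=4 | in ⊤ | out ⊤ | prev 3 | push {3}
  [6] u=5 | in ⊤ | out ⊤ | prev 1 | push {4}
  [7] u=6 | in ⊤ | out ⊤ | prev ⊥ | push {5}
  [8] u=0 | in ⊤ | out ⊤ | prev 0 | push {}
  [9] u=3 | in ⊤ | out ⊤ | ==
  [10] u=4 | in ⊤ | out ⊤ | ==
  [11] u=5 | in ⊤ | out ⊤ | ==

Converged values:
  [0] ⊤
  [1] 3
  [2] ⊤
  [3] ⊤
  [4] ⊤
  [5] ⊤
  [6] ⊤

⊤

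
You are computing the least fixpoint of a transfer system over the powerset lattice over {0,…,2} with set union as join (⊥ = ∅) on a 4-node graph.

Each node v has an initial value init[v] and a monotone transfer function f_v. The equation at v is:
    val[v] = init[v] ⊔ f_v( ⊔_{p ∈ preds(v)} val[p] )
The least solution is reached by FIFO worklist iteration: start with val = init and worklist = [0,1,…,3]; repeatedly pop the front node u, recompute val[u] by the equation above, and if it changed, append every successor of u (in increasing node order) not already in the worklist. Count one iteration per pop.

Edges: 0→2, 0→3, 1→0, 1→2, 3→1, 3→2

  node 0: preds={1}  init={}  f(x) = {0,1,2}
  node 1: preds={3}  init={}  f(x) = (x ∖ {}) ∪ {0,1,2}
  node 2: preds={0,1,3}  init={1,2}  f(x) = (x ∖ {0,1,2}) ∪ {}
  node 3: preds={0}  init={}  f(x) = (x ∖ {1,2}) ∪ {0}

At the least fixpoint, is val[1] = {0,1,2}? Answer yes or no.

Worklist (7 pops):
  #1 pop 0: in={} → {0,1,2} (was {}); enqueue []
  #2 pop 1: in={} → {0,1,2} (was {}); enqueue [0]
  #3 pop 2: in={0,1,2} → {1,2} (no change)
  #4 pop 3: in={0,1,2} → {0} (was {}); enqueue [1,2]
  #5 pop 0: in={0,1,2} → {0,1,2} (no change)
  #6 pop 1: in={0} → {0,1,2} (no change)
  #7 pop 2: in={0,1,2} → {1,2} (no change)

Fixpoint:
  val[0] = {0,1,2}
  val[1] = {0,1,2}
  val[2] = {1,2}
  val[3] = {0}

yes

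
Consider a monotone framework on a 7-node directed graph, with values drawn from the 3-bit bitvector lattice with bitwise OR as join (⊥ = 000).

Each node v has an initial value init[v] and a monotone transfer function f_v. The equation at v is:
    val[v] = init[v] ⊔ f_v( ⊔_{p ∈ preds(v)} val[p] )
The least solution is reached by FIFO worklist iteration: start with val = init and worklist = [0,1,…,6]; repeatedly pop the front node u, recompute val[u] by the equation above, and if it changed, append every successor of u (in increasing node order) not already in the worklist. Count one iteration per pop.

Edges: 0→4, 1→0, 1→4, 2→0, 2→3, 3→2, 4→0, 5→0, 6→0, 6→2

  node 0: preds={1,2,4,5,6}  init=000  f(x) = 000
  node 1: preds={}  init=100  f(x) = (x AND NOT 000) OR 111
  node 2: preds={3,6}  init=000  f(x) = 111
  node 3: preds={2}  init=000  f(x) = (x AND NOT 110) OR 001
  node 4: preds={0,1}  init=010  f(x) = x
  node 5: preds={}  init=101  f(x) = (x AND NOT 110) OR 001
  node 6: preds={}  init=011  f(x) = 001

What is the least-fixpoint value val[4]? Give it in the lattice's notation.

111

Iteration log — 9 steps:
  step 1. node 0  ⊔preds=111  new=000  stable
  step 2. node 1  ⊔preds=000  new=111  old=100  +wl: 0
  step 3. node 2  ⊔preds=011  new=111  old=000  +wl: 
  step 4. node 3  ⊔preds=111  new=001  old=000  +wl: 2
  step 5. node 4  ⊔preds=111  new=111  old=010  +wl: 
  step 6. node 5  ⊔preds=000  new=101  stable
  step 7. node 6  ⊔preds=000  new=011  stable
  step 8. node 0  ⊔preds=111  new=000  stable
  step 9. node 2  ⊔preds=011  new=111  stable

Least fixpoint reached:
  node 0: 000
  node 1: 111
  node 2: 111
  node 3: 001
  node 4: 111
  node 5: 101
  node 6: 011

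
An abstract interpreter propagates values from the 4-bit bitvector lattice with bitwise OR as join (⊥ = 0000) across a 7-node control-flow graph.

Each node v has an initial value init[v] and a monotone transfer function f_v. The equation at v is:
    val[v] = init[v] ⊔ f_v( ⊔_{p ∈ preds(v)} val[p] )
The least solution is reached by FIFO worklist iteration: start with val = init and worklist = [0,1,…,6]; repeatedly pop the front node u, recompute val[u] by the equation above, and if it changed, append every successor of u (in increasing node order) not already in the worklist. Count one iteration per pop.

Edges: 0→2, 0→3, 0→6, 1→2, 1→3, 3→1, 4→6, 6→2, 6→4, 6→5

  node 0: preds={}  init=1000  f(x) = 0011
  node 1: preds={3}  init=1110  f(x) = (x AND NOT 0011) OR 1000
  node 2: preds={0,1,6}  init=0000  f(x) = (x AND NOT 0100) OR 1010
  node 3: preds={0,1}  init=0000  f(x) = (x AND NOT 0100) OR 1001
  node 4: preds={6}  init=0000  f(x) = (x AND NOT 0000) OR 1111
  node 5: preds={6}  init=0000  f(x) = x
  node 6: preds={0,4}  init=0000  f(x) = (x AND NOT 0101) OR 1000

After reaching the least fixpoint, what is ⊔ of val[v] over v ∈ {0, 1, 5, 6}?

Worklist (11 pops):
  #1 pop 0: in=0000 → 1011 (was 1000); enqueue []
  #2 pop 1: in=0000 → 1110 (no change)
  #3 pop 2: in=1111 → 1011 (was 0000); enqueue []
  #4 pop 3: in=1111 → 1011 (was 0000); enqueue [1]
  #5 pop 4: in=0000 → 1111 (was 0000); enqueue []
  #6 pop 5: in=0000 → 0000 (no change)
  #7 pop 6: in=1111 → 1010 (was 0000); enqueue [2,4,5]
  #8 pop 1: in=1011 → 1110 (no change)
  #9 pop 2: in=1111 → 1011 (no change)
  #10 pop 4: in=1010 → 1111 (no change)
  #11 pop 5: in=1010 → 1010 (was 0000); enqueue []

Fixpoint:
  val[0] = 1011
  val[1] = 1110
  val[2] = 1011
  val[3] = 1011
  val[4] = 1111
  val[5] = 1010
  val[6] = 1010

1111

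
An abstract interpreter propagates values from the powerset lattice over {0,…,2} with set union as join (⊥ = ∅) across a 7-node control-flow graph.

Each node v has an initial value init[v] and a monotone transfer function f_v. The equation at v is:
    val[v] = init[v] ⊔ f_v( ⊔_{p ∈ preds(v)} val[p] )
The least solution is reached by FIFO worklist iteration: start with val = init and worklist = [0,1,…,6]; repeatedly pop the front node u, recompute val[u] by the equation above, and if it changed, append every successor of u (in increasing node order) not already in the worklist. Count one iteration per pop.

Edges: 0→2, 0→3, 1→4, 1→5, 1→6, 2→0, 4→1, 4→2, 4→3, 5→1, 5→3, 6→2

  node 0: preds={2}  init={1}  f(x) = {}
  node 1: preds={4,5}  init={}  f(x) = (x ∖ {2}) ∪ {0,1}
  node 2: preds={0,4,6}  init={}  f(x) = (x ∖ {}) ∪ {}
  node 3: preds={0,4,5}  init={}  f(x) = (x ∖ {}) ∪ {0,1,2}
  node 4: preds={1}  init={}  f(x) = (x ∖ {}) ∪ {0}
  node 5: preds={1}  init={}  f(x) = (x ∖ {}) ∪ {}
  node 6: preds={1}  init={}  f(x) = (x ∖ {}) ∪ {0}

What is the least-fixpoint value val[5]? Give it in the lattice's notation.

Worklist (12 pops):
  #1 pop 0: in={} → {1} (no change)
  #2 pop 1: in={} → {0,1} (was {}); enqueue []
  #3 pop 2: in={1} → {1} (was {}); enqueue [0]
  #4 pop 3: in={1} → {0,1,2} (was {}); enqueue []
  #5 pop 4: in={0,1} → {0,1} (was {}); enqueue [1,2,3]
  #6 pop 5: in={0,1} → {0,1} (was {}); enqueue []
  #7 pop 6: in={0,1} → {0,1} (was {}); enqueue []
  #8 pop 0: in={1} → {1} (no change)
  #9 pop 1: in={0,1} → {0,1} (no change)
  #10 pop 2: in={0,1} → {0,1} (was {1}); enqueue [0]
  #11 pop 3: in={0,1} → {0,1,2} (no change)
  #12 pop 0: in={0,1} → {1} (no change)

Fixpoint:
  val[0] = {1}
  val[1] = {0,1}
  val[2] = {0,1}
  val[3] = {0,1,2}
  val[4] = {0,1}
  val[5] = {0,1}
  val[6] = {0,1}

{0,1}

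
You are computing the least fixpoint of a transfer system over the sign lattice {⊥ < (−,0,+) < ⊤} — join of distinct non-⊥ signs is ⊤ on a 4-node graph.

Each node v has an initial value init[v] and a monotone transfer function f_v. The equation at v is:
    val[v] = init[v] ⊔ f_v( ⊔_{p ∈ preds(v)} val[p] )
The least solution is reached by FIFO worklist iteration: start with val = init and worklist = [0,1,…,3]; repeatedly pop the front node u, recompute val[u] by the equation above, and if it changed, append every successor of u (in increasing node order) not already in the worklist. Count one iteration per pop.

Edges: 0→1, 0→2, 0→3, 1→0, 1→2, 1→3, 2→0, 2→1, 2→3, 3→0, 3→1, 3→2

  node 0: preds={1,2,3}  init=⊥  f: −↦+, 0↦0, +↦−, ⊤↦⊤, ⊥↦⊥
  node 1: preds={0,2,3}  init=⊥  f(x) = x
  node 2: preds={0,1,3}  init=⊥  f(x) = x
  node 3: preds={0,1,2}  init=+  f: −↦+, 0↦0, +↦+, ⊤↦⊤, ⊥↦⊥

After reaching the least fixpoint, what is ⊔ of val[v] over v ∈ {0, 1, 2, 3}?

Worklist (8 pops):
  #1 pop 0: in=+ → − (was ⊥); enqueue []
  #2 pop 1: in=⊤ → ⊤ (was ⊥); enqueue [0]
  #3 pop 2: in=⊤ → ⊤ (was ⊥); enqueue [1]
  #4 pop 3: in=⊤ → ⊤ (was +); enqueue [2]
  #5 pop 0: in=⊤ → ⊤ (was −); enqueue [3]
  #6 pop 1: in=⊤ → ⊤ (no change)
  #7 pop 2: in=⊤ → ⊤ (no change)
  #8 pop 3: in=⊤ → ⊤ (no change)

Fixpoint:
  val[0] = ⊤
  val[1] = ⊤
  val[2] = ⊤
  val[3] = ⊤

⊤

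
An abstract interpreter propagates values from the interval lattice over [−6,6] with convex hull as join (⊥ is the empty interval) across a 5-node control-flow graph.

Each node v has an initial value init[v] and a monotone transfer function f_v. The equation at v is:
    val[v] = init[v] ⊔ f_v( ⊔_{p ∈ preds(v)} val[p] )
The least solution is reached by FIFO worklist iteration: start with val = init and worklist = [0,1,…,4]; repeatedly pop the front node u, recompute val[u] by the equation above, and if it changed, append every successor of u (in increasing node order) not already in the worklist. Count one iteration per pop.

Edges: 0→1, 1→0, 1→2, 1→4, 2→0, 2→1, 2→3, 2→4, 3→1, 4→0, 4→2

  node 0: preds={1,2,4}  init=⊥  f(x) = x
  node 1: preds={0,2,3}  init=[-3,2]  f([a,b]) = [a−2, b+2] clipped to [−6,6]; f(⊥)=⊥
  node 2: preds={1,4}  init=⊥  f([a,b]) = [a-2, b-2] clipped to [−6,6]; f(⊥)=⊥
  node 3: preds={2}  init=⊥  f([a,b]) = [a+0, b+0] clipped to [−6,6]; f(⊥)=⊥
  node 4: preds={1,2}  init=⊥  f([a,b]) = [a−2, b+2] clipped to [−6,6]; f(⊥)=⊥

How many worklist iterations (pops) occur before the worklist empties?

13

Worklist (13 pops):
  #1 pop 0: in=[-3,2] → [-3,2] (was ⊥); enqueue []
  #2 pop 1: in=[-3,2] → [-5,4] (was [-3,2]); enqueue [0]
  #3 pop 2: in=[-5,4] → [-6,2] (was ⊥); enqueue [1]
  #4 pop 3: in=[-6,2] → [-6,2] (was ⊥); enqueue []
  #5 pop 4: in=[-6,4] → [-6,6] (was ⊥); enqueue [2]
  #6 pop 0: in=[-6,6] → [-6,6] (was [-3,2]); enqueue []
  #7 pop 1: in=[-6,6] → [-6,6] (was [-5,4]); enqueue [0,4]
  #8 pop 2: in=[-6,6] → [-6,4] (was [-6,2]); enqueue [1,3]
  #9 pop 0: in=[-6,6] → [-6,6] (no change)
  #10 pop 4: in=[-6,6] → [-6,6] (no change)
  #11 pop 1: in=[-6,6] → [-6,6] (no change)
  #12 pop 3: in=[-6,4] → [-6,4] (was [-6,2]); enqueue [1]
  #13 pop 1: in=[-6,6] → [-6,6] (no change)

Fixpoint:
  val[0] = [-6,6]
  val[1] = [-6,6]
  val[2] = [-6,4]
  val[3] = [-6,4]
  val[4] = [-6,6]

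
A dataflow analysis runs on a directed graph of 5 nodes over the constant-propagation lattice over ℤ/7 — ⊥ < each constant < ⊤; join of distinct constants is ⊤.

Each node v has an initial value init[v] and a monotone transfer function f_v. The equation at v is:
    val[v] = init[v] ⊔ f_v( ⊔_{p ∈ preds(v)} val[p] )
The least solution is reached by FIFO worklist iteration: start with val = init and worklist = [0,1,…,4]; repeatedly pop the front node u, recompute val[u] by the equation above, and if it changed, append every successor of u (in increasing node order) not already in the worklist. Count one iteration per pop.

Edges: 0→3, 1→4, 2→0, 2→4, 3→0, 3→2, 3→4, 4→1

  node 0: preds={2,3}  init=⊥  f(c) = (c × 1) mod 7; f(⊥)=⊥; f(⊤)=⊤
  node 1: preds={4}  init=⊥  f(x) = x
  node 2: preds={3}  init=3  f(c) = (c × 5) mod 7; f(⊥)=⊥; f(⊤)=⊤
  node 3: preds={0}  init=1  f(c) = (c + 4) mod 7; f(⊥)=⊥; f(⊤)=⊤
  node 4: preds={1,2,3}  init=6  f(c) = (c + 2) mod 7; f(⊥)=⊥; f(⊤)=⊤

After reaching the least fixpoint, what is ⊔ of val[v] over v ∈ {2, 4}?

⊤

Worklist (9 pops):
  #1 pop 0: in=⊤ → ⊤ (was ⊥); enqueue []
  #2 pop 1: in=6 → 6 (was ⊥); enqueue []
  #3 pop 2: in=1 → ⊤ (was 3); enqueue [0]
  #4 pop 3: in=⊤ → ⊤ (was 1); enqueue [2]
  #5 pop 4: in=⊤ → ⊤ (was 6); enqueue [1]
  #6 pop 0: in=⊤ → ⊤ (no change)
  #7 pop 2: in=⊤ → ⊤ (no change)
  #8 pop 1: in=⊤ → ⊤ (was 6); enqueue [4]
  #9 pop 4: in=⊤ → ⊤ (no change)

Fixpoint:
  val[0] = ⊤
  val[1] = ⊤
  val[2] = ⊤
  val[3] = ⊤
  val[4] = ⊤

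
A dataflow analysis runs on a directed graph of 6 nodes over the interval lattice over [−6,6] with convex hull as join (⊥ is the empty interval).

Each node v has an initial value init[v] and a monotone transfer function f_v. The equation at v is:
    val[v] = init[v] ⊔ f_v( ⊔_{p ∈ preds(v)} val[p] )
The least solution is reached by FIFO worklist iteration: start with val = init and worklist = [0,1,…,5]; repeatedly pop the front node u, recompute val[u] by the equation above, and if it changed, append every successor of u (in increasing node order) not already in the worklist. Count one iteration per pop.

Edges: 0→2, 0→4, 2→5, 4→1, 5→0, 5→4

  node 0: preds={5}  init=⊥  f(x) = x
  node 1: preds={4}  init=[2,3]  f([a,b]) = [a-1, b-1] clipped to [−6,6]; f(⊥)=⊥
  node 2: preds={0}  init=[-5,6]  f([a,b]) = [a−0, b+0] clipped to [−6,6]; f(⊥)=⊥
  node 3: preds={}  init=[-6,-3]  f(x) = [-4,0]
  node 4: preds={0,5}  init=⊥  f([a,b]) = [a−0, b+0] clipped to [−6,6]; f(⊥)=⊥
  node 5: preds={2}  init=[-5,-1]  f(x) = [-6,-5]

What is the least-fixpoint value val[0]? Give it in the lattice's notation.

Trace (12 dequeues):
  [1] u=0 | in [-5,-1] | out [-5,-1] | prev ⊥ | push {}
  [2] u=1 | in ⊥ | out [2,3] | ==
  [3] u=2 | in [-5,-1] | out [-5,6] | ==
  [4] u=3 | in ⊥ | out [-6,0] | prev [-6,-3] | push {}
  [5] u=4 | in [-5,-1] | out [-5,-1] | prev ⊥ | push {1}
  [6] u=5 | in [-5,6] | out [-6,-1] | prev [-5,-1] | push {0,4}
  [7] u=1 | in [-5,-1] | out [-6,3] | prev [2,3] | push {}
  [8] u=0 | in [-6,-1] | out [-6,-1] | prev [-5,-1] | push {2}
  [9] u=4 | in [-6,-1] | out [-6,-1] | prev [-5,-1] | push {1}
  [10] u=2 | in [-6,-1] | out [-6,6] | prev [-5,6] | push {5}
  [11] u=1 | in [-6,-1] | out [-6,3] | ==
  [12] u=5 | in [-6,6] | out [-6,-1] | ==

Converged values:
  [0] [-6,-1]
  [1] [-6,3]
  [2] [-6,6]
  [3] [-6,0]
  [4] [-6,-1]
  [5] [-6,-1]

[-6,-1]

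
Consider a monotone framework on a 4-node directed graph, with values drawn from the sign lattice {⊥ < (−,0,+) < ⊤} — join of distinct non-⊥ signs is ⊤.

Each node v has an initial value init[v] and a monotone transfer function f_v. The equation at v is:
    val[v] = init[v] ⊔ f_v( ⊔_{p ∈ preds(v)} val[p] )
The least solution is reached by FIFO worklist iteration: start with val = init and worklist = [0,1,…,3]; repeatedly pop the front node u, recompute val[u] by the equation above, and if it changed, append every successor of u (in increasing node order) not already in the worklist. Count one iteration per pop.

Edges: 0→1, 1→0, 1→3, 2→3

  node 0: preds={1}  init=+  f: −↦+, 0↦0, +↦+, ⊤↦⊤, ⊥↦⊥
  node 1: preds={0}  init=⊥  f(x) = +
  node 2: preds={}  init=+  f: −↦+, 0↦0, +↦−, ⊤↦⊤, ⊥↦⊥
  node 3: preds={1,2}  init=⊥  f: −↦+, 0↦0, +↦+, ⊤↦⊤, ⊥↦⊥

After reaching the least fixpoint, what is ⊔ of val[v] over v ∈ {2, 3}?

Trace (5 dequeues):
  [1] u=0 | in ⊥ | out + | ==
  [2] u=1 | in + | out + | prev ⊥ | push {0}
  [3] u=2 | in ⊥ | out + | ==
  [4] u=3 | in + | out + | prev ⊥ | push {}
  [5] u=0 | in + | out + | ==

Converged values:
  [0] +
  [1] +
  [2] +
  [3] +

+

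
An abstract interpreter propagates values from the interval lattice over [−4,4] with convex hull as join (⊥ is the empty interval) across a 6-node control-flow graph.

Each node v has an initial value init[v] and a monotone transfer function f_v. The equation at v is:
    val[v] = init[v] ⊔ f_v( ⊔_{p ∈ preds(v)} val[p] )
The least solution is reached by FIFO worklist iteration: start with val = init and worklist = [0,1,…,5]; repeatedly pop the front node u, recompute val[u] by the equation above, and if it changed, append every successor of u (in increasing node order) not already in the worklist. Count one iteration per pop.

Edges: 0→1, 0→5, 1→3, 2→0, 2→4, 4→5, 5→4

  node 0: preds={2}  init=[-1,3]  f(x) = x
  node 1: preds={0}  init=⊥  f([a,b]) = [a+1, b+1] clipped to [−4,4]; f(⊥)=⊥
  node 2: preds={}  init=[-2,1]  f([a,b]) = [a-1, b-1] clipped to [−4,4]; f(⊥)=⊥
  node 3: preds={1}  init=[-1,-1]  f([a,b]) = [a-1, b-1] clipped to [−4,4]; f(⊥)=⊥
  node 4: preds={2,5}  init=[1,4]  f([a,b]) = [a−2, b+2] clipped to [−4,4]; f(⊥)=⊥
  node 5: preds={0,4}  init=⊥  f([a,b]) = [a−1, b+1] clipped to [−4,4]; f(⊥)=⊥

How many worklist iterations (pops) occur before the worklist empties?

7

Iteration log — 7 steps:
  step 1. node 0  ⊔preds=[-2,1]  new=[-2,3]  old=[-1,3]  +wl: 
  step 2. node 1  ⊔preds=[-2,3]  new=[-1,4]  old=⊥  +wl: 
  step 3. node 2  ⊔preds=⊥  new=[-2,1]  stable
  step 4. node 3  ⊔preds=[-1,4]  new=[-2,3]  old=[-1,-1]  +wl: 
  step 5. node 4  ⊔preds=[-2,1]  new=[-4,4]  old=[1,4]  +wl: 
  step 6. node 5  ⊔preds=[-4,4]  new=[-4,4]  old=⊥  +wl: 4
  step 7. node 4  ⊔preds=[-4,4]  new=[-4,4]  stable

Least fixpoint reached:
  node 0: [-2,3]
  node 1: [-1,4]
  node 2: [-2,1]
  node 3: [-2,3]
  node 4: [-4,4]
  node 5: [-4,4]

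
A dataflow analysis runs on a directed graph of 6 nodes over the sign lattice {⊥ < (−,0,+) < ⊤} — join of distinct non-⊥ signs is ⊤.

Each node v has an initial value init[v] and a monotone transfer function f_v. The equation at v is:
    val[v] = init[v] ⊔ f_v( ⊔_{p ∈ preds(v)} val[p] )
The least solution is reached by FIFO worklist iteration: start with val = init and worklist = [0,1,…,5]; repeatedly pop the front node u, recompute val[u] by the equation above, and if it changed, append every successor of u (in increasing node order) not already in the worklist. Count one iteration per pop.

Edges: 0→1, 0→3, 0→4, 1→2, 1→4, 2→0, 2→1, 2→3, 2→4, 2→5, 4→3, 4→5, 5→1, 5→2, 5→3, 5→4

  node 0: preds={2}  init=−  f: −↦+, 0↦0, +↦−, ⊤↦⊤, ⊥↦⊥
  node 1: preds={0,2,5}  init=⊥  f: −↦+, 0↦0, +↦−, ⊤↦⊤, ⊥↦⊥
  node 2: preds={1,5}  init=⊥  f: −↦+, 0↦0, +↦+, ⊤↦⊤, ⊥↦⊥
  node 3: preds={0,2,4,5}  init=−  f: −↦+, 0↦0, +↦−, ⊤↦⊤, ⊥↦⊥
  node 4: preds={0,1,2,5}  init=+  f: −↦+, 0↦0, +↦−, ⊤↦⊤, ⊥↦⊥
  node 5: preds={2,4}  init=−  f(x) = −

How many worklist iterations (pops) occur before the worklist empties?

Iteration log — 11 steps:
  step 1. node 0  ⊔preds=⊥  new=−  stable
  step 2. node 1  ⊔preds=−  new=+  old=⊥  +wl: 
  step 3. node 2  ⊔preds=⊤  new=⊤  old=⊥  +wl: 0,1
  step 4. node 3  ⊔preds=⊤  new=⊤  old=−  +wl: 
  step 5. node 4  ⊔preds=⊤  new=⊤  old=+  +wl: 3
  step 6. node 5  ⊔preds=⊤  new=−  stable
  step 7. node 0  ⊔preds=⊤  new=⊤  old=−  +wl: 4
  step 8. node 1  ⊔preds=⊤  new=⊤  old=+  +wl: 2
  step 9. node 3  ⊔preds=⊤  new=⊤  stable
  step 10. node 4  ⊔preds=⊤  new=⊤  stable
  step 11. node 2  ⊔preds=⊤  new=⊤  stable

Least fixpoint reached:
  node 0: ⊤
  node 1: ⊤
  node 2: ⊤
  node 3: ⊤
  node 4: ⊤
  node 5: −

11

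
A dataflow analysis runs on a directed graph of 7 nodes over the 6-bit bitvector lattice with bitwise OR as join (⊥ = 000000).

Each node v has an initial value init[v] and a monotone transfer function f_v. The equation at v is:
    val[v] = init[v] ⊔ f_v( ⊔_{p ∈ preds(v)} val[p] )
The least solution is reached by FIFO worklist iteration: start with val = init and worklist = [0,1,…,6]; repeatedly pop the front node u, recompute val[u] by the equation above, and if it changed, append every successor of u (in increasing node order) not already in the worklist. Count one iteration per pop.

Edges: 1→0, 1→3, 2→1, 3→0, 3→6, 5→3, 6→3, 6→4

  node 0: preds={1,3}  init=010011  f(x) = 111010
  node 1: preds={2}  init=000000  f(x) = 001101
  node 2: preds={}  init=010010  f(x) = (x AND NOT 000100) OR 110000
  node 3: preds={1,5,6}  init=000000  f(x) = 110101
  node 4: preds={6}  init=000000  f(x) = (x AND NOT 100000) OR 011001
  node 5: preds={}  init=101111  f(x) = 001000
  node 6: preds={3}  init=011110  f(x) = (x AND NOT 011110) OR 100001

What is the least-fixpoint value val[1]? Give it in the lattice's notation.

Trace (11 dequeues):
  [1] u=0 | in 000000 | out 111011 | prev 010011 | push {}
  [2] u=1 | in 010010 | out 001101 | prev 000000 | push {0}
  [3] u=2 | in 000000 | out 110010 | prev 010010 | push {1}
  [4] u=3 | in 111111 | out 110101 | prev 000000 | push {}
  [5] u=4 | in 011110 | out 011111 | prev 000000 | push {}
  [6] u=5 | in 000000 | out 101111 | ==
  [7] u=6 | in 110101 | out 111111 | prev 011110 | push {3,4}
  [8] u=0 | in 111101 | out 111011 | ==
  [9] u=1 | in 110010 | out 001101 | ==
  [10] u=3 | in 111111 | out 110101 | ==
  [11] u=4 | in 111111 | out 011111 | ==

Converged values:
  [0] 111011
  [1] 001101
  [2] 110010
  [3] 110101
  [4] 011111
  [5] 101111
  [6] 111111

001101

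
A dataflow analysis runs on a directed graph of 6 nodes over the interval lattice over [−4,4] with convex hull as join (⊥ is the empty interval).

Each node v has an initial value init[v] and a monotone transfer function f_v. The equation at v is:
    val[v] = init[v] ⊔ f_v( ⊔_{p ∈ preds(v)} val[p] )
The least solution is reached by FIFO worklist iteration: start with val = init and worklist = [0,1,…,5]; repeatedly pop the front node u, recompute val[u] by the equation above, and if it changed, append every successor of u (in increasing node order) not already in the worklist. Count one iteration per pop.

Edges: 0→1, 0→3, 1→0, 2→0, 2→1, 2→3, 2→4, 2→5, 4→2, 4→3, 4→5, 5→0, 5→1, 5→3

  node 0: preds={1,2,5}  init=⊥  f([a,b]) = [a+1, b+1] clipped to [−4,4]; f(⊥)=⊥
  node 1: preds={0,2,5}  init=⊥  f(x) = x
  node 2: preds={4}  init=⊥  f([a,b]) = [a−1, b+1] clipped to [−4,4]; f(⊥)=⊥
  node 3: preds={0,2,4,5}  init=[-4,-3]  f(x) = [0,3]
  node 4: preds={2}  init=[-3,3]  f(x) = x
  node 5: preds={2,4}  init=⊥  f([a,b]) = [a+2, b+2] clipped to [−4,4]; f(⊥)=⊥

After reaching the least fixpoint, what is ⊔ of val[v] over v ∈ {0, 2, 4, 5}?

Worklist (11 pops):
  #1 pop 0: in=⊥ → ⊥ (no change)
  #2 pop 1: in=⊥ → ⊥ (no change)
  #3 pop 2: in=[-3,3] → [-4,4] (was ⊥); enqueue [0,1]
  #4 pop 3: in=[-4,4] → [-4,3] (was [-4,-3]); enqueue []
  #5 pop 4: in=[-4,4] → [-4,4] (was [-3,3]); enqueue [2,3]
  #6 pop 5: in=[-4,4] → [-2,4] (was ⊥); enqueue []
  #7 pop 0: in=[-4,4] → [-3,4] (was ⊥); enqueue []
  #8 pop 1: in=[-4,4] → [-4,4] (was ⊥); enqueue [0]
  #9 pop 2: in=[-4,4] → [-4,4] (no change)
  #10 pop 3: in=[-4,4] → [-4,3] (no change)
  #11 pop 0: in=[-4,4] → [-3,4] (no change)

Fixpoint:
  val[0] = [-3,4]
  val[1] = [-4,4]
  val[2] = [-4,4]
  val[3] = [-4,3]
  val[4] = [-4,4]
  val[5] = [-2,4]

[-4,4]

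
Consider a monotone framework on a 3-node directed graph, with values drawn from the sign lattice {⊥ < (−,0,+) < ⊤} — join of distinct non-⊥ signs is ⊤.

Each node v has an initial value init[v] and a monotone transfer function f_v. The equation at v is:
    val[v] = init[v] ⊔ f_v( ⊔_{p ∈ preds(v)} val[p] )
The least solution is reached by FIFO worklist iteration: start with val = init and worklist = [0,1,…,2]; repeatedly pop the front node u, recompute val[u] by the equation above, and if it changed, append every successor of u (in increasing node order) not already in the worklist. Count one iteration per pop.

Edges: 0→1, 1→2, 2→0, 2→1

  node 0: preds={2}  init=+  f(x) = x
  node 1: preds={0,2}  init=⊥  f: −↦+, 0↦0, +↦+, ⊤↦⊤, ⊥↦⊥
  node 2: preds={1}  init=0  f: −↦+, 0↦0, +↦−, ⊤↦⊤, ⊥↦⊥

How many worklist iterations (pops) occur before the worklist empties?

5

Iteration log — 5 steps:
  step 1. node 0  ⊔preds=0  new=⊤  old=+  +wl: 
  step 2. node 1  ⊔preds=⊤  new=⊤  old=⊥  +wl: 
  step 3. node 2  ⊔preds=⊤  new=⊤  old=0  +wl: 0,1
  step 4. node 0  ⊔preds=⊤  new=⊤  stable
  step 5. node 1  ⊔preds=⊤  new=⊤  stable

Least fixpoint reached:
  node 0: ⊤
  node 1: ⊤
  node 2: ⊤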